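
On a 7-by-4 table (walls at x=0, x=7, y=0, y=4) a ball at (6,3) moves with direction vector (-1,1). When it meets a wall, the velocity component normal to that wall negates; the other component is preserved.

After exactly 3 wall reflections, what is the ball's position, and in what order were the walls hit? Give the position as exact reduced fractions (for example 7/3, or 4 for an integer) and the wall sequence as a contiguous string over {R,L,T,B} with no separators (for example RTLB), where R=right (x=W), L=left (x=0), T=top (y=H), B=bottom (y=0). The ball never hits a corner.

1. t=1 → T at (5,4); v=(-1,-1)
2. t=4 → B at (1,0); v=(-1,1)
3. t=1 → L at (0,1); v=(1,1)

Final position: (0,1)
Wall sequence: TBL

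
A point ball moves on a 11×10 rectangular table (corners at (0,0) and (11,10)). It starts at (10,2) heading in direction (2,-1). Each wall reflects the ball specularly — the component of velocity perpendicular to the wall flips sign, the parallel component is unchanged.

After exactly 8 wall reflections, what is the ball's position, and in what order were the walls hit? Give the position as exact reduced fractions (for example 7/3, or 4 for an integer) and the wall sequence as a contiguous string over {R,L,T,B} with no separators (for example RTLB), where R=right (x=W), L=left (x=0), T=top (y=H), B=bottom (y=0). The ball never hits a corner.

Final position: (11,1/2)
Wall sequence: RBLRTLBR

1. t=1/2 → R at (11,3/2); v=(-2,-1)
2. t=3/2 → B at (8,0); v=(-2,1)
3. t=4 → L at (0,4); v=(2,1)
4. t=11/2 → R at (11,19/2); v=(-2,1)
5. t=1/2 → T at (10,10); v=(-2,-1)
6. t=5 → L at (0,5); v=(2,-1)
7. t=5 → B at (10,0); v=(2,1)
8. t=1/2 → R at (11,1/2); v=(-2,1)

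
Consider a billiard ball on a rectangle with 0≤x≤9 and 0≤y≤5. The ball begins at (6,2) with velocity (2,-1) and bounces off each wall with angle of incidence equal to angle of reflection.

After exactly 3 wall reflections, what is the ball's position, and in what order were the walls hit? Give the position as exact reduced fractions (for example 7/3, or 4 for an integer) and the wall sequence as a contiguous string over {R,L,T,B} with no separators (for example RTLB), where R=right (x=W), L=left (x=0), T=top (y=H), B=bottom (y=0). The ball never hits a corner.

Final position: (0,4)
Wall sequence: RBL

1. t=3/2 → R at (9,1/2); v=(-2,-1)
2. t=1/2 → B at (8,0); v=(-2,1)
3. t=4 → L at (0,4); v=(2,1)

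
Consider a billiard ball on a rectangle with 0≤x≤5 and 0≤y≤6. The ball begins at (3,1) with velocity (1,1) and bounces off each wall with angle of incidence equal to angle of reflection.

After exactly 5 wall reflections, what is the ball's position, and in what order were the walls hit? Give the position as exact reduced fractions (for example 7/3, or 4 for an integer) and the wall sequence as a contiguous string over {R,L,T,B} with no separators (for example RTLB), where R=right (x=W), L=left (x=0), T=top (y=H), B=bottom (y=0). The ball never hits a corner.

1. t=2 → R at (5,3); v=(-1,1)
2. t=3 → T at (2,6); v=(-1,-1)
3. t=2 → L at (0,4); v=(1,-1)
4. t=4 → B at (4,0); v=(1,1)
5. t=1 → R at (5,1); v=(-1,1)

Final position: (5,1)
Wall sequence: RTLBR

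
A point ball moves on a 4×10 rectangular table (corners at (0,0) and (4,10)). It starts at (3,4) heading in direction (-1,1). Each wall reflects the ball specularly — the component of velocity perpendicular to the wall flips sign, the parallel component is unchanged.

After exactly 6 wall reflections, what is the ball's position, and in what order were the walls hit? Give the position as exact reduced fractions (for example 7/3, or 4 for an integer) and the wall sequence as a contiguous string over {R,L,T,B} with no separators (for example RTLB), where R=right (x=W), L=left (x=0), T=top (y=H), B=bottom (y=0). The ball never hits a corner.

Final position: (3,0)
Wall sequence: LTRLRB

1. t=3 → L at (0,7); v=(1,1)
2. t=3 → T at (3,10); v=(1,-1)
3. t=1 → R at (4,9); v=(-1,-1)
4. t=4 → L at (0,5); v=(1,-1)
5. t=4 → R at (4,1); v=(-1,-1)
6. t=1 → B at (3,0); v=(-1,1)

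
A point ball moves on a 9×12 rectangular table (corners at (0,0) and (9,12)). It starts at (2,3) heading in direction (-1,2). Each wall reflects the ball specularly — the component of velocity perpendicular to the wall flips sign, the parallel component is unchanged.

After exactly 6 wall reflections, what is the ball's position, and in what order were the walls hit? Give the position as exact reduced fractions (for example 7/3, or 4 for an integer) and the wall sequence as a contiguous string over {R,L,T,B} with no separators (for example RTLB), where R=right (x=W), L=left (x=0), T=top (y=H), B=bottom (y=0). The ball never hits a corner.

Final position: (0,5)
Wall sequence: LTBRTL

1. t=2 → L at (0,7); v=(1,2)
2. t=5/2 → T at (5/2,12); v=(1,-2)
3. t=6 → B at (17/2,0); v=(1,2)
4. t=1/2 → R at (9,1); v=(-1,2)
5. t=11/2 → T at (7/2,12); v=(-1,-2)
6. t=7/2 → L at (0,5); v=(1,-2)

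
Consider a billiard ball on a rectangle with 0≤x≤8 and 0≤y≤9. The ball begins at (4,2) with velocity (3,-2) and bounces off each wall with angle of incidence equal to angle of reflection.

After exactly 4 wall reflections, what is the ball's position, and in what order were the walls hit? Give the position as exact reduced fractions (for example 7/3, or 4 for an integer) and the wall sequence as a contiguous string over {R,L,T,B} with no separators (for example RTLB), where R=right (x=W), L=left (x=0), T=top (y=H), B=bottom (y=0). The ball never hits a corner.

1. t=1 → B at (7,0); v=(3,2)
2. t=1/3 → R at (8,2/3); v=(-3,2)
3. t=8/3 → L at (0,6); v=(3,2)
4. t=3/2 → T at (9/2,9); v=(3,-2)

Final position: (9/2,9)
Wall sequence: BRLT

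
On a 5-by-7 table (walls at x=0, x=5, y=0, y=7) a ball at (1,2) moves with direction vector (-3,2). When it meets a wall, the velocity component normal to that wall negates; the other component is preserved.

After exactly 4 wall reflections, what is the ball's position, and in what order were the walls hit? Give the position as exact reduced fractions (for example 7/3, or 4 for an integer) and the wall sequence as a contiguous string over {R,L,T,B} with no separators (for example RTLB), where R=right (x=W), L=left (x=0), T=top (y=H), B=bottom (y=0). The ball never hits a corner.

Final position: (0,14/3)
Wall sequence: LRTL

1. t=1/3 → L at (0,8/3); v=(3,2)
2. t=5/3 → R at (5,6); v=(-3,2)
3. t=1/2 → T at (7/2,7); v=(-3,-2)
4. t=7/6 → L at (0,14/3); v=(3,-2)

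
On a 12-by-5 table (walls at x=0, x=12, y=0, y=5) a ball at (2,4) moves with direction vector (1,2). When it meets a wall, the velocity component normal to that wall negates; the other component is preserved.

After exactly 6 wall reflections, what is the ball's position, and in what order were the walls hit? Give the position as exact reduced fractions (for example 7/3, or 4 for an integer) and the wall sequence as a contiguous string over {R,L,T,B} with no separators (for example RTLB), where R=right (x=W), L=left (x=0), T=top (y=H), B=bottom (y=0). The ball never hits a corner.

1. t=1/2 → T at (5/2,5); v=(1,-2)
2. t=5/2 → B at (5,0); v=(1,2)
3. t=5/2 → T at (15/2,5); v=(1,-2)
4. t=5/2 → B at (10,0); v=(1,2)
5. t=2 → R at (12,4); v=(-1,2)
6. t=1/2 → T at (23/2,5); v=(-1,-2)

Final position: (23/2,5)
Wall sequence: TBTBRT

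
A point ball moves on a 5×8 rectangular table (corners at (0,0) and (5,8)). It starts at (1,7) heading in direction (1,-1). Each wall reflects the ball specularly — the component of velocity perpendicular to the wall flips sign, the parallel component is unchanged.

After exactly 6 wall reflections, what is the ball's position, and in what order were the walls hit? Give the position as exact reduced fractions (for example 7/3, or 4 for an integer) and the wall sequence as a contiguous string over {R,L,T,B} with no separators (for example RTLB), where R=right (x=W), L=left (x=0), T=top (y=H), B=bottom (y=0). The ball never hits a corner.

1. t=4 → R at (5,3); v=(-1,-1)
2. t=3 → B at (2,0); v=(-1,1)
3. t=2 → L at (0,2); v=(1,1)
4. t=5 → R at (5,7); v=(-1,1)
5. t=1 → T at (4,8); v=(-1,-1)
6. t=4 → L at (0,4); v=(1,-1)

Final position: (0,4)
Wall sequence: RBLRTL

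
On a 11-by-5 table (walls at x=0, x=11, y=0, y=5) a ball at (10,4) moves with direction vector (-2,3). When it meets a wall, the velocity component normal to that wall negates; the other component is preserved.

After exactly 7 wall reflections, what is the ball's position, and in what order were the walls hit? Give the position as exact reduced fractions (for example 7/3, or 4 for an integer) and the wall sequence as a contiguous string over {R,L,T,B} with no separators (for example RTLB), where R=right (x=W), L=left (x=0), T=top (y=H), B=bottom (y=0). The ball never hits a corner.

Final position: (22/3,0)
Wall sequence: TBTLBTB

1. t=1/3 → T at (28/3,5); v=(-2,-3)
2. t=5/3 → B at (6,0); v=(-2,3)
3. t=5/3 → T at (8/3,5); v=(-2,-3)
4. t=4/3 → L at (0,1); v=(2,-3)
5. t=1/3 → B at (2/3,0); v=(2,3)
6. t=5/3 → T at (4,5); v=(2,-3)
7. t=5/3 → B at (22/3,0); v=(2,3)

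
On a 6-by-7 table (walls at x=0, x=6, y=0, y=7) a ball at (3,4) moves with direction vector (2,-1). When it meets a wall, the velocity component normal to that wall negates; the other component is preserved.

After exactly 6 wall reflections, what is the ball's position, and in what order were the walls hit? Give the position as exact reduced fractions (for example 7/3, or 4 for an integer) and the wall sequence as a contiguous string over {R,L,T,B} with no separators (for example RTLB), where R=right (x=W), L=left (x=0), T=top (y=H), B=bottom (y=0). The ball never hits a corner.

1. t=3/2 → R at (6,5/2); v=(-2,-1)
2. t=5/2 → B at (1,0); v=(-2,1)
3. t=1/2 → L at (0,1/2); v=(2,1)
4. t=3 → R at (6,7/2); v=(-2,1)
5. t=3 → L at (0,13/2); v=(2,1)
6. t=1/2 → T at (1,7); v=(2,-1)

Final position: (1,7)
Wall sequence: RBLRLT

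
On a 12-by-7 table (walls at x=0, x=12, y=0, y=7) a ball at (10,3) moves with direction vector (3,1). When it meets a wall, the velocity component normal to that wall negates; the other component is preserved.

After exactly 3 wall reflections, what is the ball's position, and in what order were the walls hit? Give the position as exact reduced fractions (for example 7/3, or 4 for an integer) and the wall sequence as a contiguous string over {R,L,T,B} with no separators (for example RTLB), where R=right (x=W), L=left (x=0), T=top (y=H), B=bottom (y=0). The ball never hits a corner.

Final position: (0,19/3)
Wall sequence: RTL

1. t=2/3 → R at (12,11/3); v=(-3,1)
2. t=10/3 → T at (2,7); v=(-3,-1)
3. t=2/3 → L at (0,19/3); v=(3,-1)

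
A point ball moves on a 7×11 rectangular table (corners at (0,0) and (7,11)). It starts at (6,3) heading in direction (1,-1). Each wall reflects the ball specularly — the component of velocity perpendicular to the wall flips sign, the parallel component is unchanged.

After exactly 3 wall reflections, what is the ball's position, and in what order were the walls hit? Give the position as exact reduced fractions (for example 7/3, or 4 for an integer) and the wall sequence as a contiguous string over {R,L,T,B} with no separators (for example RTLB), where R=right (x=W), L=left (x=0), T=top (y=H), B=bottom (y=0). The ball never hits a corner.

Final position: (0,5)
Wall sequence: RBL

1. t=1 → R at (7,2); v=(-1,-1)
2. t=2 → B at (5,0); v=(-1,1)
3. t=5 → L at (0,5); v=(1,1)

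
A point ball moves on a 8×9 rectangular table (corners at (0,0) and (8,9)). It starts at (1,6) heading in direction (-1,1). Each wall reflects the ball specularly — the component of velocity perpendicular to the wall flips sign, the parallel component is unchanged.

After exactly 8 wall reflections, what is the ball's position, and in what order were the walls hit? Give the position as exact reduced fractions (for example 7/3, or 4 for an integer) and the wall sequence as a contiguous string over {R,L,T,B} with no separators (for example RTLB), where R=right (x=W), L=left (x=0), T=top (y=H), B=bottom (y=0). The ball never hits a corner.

1. t=1 → L at (0,7); v=(1,1)
2. t=2 → T at (2,9); v=(1,-1)
3. t=6 → R at (8,3); v=(-1,-1)
4. t=3 → B at (5,0); v=(-1,1)
5. t=5 → L at (0,5); v=(1,1)
6. t=4 → T at (4,9); v=(1,-1)
7. t=4 → R at (8,5); v=(-1,-1)
8. t=5 → B at (3,0); v=(-1,1)

Final position: (3,0)
Wall sequence: LTRBLTRB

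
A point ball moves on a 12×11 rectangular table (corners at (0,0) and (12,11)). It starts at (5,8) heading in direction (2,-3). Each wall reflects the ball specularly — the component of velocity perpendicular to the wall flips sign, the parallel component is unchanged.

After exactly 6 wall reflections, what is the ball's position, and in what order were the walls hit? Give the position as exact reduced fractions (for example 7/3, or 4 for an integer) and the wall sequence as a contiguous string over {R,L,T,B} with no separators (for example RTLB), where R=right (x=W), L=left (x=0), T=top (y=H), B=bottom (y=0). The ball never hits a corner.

1. t=8/3 → B at (31/3,0); v=(2,3)
2. t=5/6 → R at (12,5/2); v=(-2,3)
3. t=17/6 → T at (19/3,11); v=(-2,-3)
4. t=19/6 → L at (0,3/2); v=(2,-3)
5. t=1/2 → B at (1,0); v=(2,3)
6. t=11/3 → T at (25/3,11); v=(2,-3)

Final position: (25/3,11)
Wall sequence: BRTLBT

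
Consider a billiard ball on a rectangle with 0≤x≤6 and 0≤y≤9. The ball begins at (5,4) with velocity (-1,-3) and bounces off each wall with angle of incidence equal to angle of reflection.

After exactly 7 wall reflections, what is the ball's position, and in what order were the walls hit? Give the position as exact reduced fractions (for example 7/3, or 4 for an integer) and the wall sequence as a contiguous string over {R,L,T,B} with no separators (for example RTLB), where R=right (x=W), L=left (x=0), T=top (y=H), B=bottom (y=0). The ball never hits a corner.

1. t=4/3 → B at (11/3,0); v=(-1,3)
2. t=3 → T at (2/3,9); v=(-1,-3)
3. t=2/3 → L at (0,7); v=(1,-3)
4. t=7/3 → B at (7/3,0); v=(1,3)
5. t=3 → T at (16/3,9); v=(1,-3)
6. t=2/3 → R at (6,7); v=(-1,-3)
7. t=7/3 → B at (11/3,0); v=(-1,3)

Final position: (11/3,0)
Wall sequence: BTLBTRB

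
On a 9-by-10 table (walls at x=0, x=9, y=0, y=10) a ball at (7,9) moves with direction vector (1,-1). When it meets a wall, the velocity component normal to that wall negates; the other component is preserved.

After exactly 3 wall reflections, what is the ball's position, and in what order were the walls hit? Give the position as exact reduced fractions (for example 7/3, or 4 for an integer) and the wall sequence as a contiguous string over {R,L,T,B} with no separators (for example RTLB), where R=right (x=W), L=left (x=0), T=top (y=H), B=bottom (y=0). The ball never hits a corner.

Final position: (0,2)
Wall sequence: RBL

1. t=2 → R at (9,7); v=(-1,-1)
2. t=7 → B at (2,0); v=(-1,1)
3. t=2 → L at (0,2); v=(1,1)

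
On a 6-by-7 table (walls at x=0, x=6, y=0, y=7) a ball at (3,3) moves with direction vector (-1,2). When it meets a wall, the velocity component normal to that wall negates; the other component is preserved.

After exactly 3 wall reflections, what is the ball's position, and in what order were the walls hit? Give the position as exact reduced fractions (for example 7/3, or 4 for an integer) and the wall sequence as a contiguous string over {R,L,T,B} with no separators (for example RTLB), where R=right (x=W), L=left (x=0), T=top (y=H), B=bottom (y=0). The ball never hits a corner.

Final position: (5/2,0)
Wall sequence: TLB

1. t=2 → T at (1,7); v=(-1,-2)
2. t=1 → L at (0,5); v=(1,-2)
3. t=5/2 → B at (5/2,0); v=(1,2)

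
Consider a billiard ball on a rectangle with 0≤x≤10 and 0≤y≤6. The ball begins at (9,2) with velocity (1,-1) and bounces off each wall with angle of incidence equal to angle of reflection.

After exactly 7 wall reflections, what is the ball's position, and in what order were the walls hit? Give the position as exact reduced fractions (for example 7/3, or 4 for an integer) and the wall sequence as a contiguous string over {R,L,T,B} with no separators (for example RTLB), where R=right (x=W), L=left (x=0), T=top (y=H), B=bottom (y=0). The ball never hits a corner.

Final position: (10,5)
Wall sequence: RBTLBTR

1. t=1 → R at (10,1); v=(-1,-1)
2. t=1 → B at (9,0); v=(-1,1)
3. t=6 → T at (3,6); v=(-1,-1)
4. t=3 → L at (0,3); v=(1,-1)
5. t=3 → B at (3,0); v=(1,1)
6. t=6 → T at (9,6); v=(1,-1)
7. t=1 → R at (10,5); v=(-1,-1)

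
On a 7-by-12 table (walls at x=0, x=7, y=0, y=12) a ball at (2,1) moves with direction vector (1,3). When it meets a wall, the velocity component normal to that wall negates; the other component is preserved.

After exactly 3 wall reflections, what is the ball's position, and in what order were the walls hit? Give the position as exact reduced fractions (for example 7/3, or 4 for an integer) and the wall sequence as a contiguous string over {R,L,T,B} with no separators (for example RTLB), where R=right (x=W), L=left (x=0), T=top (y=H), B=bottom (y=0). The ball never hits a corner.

1. t=11/3 → T at (17/3,12); v=(1,-3)
2. t=4/3 → R at (7,8); v=(-1,-3)
3. t=8/3 → B at (13/3,0); v=(-1,3)

Final position: (13/3,0)
Wall sequence: TRB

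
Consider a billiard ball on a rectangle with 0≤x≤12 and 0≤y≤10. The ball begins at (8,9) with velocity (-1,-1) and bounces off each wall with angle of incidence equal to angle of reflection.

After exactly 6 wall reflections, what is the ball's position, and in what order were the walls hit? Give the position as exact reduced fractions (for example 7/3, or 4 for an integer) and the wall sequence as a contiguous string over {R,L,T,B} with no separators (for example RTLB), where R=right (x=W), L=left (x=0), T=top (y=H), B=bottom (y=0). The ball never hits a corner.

1. t=8 → L at (0,1); v=(1,-1)
2. t=1 → B at (1,0); v=(1,1)
3. t=10 → T at (11,10); v=(1,-1)
4. t=1 → R at (12,9); v=(-1,-1)
5. t=9 → B at (3,0); v=(-1,1)
6. t=3 → L at (0,3); v=(1,1)

Final position: (0,3)
Wall sequence: LBTRBL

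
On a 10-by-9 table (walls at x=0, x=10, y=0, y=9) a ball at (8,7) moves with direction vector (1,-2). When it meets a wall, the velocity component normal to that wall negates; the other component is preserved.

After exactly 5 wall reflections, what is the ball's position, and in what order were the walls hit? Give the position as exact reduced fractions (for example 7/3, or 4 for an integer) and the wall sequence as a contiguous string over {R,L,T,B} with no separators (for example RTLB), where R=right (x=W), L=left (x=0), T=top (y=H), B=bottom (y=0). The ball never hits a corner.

Final position: (1/2,0)
Wall sequence: RBTLB

1. t=2 → R at (10,3); v=(-1,-2)
2. t=3/2 → B at (17/2,0); v=(-1,2)
3. t=9/2 → T at (4,9); v=(-1,-2)
4. t=4 → L at (0,1); v=(1,-2)
5. t=1/2 → B at (1/2,0); v=(1,2)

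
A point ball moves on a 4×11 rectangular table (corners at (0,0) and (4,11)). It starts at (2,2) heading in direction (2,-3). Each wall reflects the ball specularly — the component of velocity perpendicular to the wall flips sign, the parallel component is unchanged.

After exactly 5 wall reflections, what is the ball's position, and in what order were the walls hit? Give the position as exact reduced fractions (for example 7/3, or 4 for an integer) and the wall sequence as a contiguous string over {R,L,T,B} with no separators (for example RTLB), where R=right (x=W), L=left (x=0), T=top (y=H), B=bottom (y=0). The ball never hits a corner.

1. t=2/3 → B at (10/3,0); v=(2,3)
2. t=1/3 → R at (4,1); v=(-2,3)
3. t=2 → L at (0,7); v=(2,3)
4. t=4/3 → T at (8/3,11); v=(2,-3)
5. t=2/3 → R at (4,9); v=(-2,-3)

Final position: (4,9)
Wall sequence: BRLTR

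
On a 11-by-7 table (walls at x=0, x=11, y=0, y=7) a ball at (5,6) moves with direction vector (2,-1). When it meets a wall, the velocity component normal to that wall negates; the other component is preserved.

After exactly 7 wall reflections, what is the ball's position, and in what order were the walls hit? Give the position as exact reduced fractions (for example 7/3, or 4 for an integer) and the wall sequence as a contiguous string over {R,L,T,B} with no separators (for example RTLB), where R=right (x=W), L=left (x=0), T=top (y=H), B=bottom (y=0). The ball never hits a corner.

1. t=3 → R at (11,3); v=(-2,-1)
2. t=3 → B at (5,0); v=(-2,1)
3. t=5/2 → L at (0,5/2); v=(2,1)
4. t=9/2 → T at (9,7); v=(2,-1)
5. t=1 → R at (11,6); v=(-2,-1)
6. t=11/2 → L at (0,1/2); v=(2,-1)
7. t=1/2 → B at (1,0); v=(2,1)

Final position: (1,0)
Wall sequence: RBLTRLB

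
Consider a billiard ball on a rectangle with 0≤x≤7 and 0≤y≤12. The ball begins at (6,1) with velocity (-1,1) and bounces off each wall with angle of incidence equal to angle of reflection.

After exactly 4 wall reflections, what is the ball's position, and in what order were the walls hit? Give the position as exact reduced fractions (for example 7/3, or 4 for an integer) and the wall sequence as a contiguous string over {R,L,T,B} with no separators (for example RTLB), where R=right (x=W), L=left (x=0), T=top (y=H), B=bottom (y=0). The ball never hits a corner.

Final position: (0,3)
Wall sequence: LTRL

1. t=6 → L at (0,7); v=(1,1)
2. t=5 → T at (5,12); v=(1,-1)
3. t=2 → R at (7,10); v=(-1,-1)
4. t=7 → L at (0,3); v=(1,-1)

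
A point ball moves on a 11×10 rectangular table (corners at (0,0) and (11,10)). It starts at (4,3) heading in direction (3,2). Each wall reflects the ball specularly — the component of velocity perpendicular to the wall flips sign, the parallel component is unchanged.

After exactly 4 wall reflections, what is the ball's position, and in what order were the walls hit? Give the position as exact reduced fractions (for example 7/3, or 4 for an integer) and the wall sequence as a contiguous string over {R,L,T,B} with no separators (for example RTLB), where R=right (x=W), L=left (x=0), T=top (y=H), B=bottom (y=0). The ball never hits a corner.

Final position: (15/2,0)
Wall sequence: RTLB

1. t=7/3 → R at (11,23/3); v=(-3,2)
2. t=7/6 → T at (15/2,10); v=(-3,-2)
3. t=5/2 → L at (0,5); v=(3,-2)
4. t=5/2 → B at (15/2,0); v=(3,2)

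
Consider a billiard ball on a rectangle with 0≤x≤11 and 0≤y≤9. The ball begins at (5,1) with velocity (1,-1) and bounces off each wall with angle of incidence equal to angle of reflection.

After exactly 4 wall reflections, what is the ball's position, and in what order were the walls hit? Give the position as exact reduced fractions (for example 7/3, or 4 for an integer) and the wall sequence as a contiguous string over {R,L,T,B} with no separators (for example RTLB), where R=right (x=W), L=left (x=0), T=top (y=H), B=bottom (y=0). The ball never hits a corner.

Final position: (0,2)
Wall sequence: BRTL

1. t=1 → B at (6,0); v=(1,1)
2. t=5 → R at (11,5); v=(-1,1)
3. t=4 → T at (7,9); v=(-1,-1)
4. t=7 → L at (0,2); v=(1,-1)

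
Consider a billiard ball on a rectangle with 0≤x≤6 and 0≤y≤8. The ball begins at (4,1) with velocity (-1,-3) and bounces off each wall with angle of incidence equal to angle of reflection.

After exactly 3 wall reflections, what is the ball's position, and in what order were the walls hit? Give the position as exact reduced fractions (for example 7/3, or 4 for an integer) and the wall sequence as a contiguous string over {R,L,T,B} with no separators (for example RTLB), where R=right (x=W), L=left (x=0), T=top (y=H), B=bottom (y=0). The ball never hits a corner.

Final position: (0,5)
Wall sequence: BTL

1. t=1/3 → B at (11/3,0); v=(-1,3)
2. t=8/3 → T at (1,8); v=(-1,-3)
3. t=1 → L at (0,5); v=(1,-3)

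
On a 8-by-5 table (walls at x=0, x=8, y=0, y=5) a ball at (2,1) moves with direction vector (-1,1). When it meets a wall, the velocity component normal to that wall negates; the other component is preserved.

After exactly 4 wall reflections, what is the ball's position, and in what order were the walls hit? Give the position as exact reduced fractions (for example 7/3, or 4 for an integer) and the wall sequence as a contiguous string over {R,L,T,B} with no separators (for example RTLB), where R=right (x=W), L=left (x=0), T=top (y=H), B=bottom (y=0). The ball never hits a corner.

Final position: (8,1)
Wall sequence: LTBR

1. t=2 → L at (0,3); v=(1,1)
2. t=2 → T at (2,5); v=(1,-1)
3. t=5 → B at (7,0); v=(1,1)
4. t=1 → R at (8,1); v=(-1,1)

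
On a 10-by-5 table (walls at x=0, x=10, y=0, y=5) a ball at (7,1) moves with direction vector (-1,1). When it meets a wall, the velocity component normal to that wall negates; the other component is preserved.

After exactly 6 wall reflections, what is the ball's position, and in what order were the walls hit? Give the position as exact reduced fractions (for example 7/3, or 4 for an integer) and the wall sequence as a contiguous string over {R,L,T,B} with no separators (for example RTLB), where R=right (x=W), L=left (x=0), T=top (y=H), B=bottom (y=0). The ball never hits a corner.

1. t=4 → T at (3,5); v=(-1,-1)
2. t=3 → L at (0,2); v=(1,-1)
3. t=2 → B at (2,0); v=(1,1)
4. t=5 → T at (7,5); v=(1,-1)
5. t=3 → R at (10,2); v=(-1,-1)
6. t=2 → B at (8,0); v=(-1,1)

Final position: (8,0)
Wall sequence: TLBTRB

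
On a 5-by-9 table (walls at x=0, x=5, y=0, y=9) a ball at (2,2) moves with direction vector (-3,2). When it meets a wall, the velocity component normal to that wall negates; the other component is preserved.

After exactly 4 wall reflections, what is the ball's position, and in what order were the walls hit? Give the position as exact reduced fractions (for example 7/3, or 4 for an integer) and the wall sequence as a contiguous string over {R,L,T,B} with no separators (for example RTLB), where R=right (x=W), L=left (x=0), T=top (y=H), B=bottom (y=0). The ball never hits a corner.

1. t=2/3 → L at (0,10/3); v=(3,2)
2. t=5/3 → R at (5,20/3); v=(-3,2)
3. t=7/6 → T at (3/2,9); v=(-3,-2)
4. t=1/2 → L at (0,8); v=(3,-2)

Final position: (0,8)
Wall sequence: LRTL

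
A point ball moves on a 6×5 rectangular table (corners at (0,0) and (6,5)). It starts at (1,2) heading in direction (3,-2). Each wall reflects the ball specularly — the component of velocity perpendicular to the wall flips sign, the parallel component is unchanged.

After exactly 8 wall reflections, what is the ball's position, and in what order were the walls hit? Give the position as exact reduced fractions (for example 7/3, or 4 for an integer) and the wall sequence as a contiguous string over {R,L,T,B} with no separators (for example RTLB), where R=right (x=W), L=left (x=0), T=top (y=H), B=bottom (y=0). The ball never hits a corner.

Final position: (5/2,5)
Wall sequence: BRTLRBLT

1. t=1 → B at (4,0); v=(3,2)
2. t=2/3 → R at (6,4/3); v=(-3,2)
3. t=11/6 → T at (1/2,5); v=(-3,-2)
4. t=1/6 → L at (0,14/3); v=(3,-2)
5. t=2 → R at (6,2/3); v=(-3,-2)
6. t=1/3 → B at (5,0); v=(-3,2)
7. t=5/3 → L at (0,10/3); v=(3,2)
8. t=5/6 → T at (5/2,5); v=(3,-2)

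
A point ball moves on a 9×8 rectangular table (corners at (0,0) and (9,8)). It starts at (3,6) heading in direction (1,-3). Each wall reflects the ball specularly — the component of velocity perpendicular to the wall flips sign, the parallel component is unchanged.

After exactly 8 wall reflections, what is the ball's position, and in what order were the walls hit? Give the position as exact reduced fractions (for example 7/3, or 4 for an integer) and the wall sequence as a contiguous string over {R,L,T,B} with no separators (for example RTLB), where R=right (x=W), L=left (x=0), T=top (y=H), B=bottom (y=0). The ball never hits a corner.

Final position: (1/3,8)
Wall sequence: BTRBTBLT

1. t=2 → B at (5,0); v=(1,3)
2. t=8/3 → T at (23/3,8); v=(1,-3)
3. t=4/3 → R at (9,4); v=(-1,-3)
4. t=4/3 → B at (23/3,0); v=(-1,3)
5. t=8/3 → T at (5,8); v=(-1,-3)
6. t=8/3 → B at (7/3,0); v=(-1,3)
7. t=7/3 → L at (0,7); v=(1,3)
8. t=1/3 → T at (1/3,8); v=(1,-3)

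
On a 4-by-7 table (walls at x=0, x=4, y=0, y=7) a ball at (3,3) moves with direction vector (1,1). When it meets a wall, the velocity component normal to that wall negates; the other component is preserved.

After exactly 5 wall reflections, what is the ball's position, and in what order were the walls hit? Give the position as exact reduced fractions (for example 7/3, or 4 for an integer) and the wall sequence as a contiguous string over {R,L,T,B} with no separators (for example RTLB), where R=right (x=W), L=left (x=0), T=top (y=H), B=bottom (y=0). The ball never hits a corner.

1. t=1 → R at (4,4); v=(-1,1)
2. t=3 → T at (1,7); v=(-1,-1)
3. t=1 → L at (0,6); v=(1,-1)
4. t=4 → R at (4,2); v=(-1,-1)
5. t=2 → B at (2,0); v=(-1,1)

Final position: (2,0)
Wall sequence: RTLRB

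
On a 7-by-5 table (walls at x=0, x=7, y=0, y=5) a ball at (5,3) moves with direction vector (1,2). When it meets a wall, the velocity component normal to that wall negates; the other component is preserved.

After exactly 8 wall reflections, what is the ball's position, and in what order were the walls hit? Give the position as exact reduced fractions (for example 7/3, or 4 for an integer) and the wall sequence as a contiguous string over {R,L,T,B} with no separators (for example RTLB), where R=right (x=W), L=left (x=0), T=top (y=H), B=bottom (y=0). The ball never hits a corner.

Final position: (9/2,0)
Wall sequence: TRBTBLTB

1. t=1 → T at (6,5); v=(1,-2)
2. t=1 → R at (7,3); v=(-1,-2)
3. t=3/2 → B at (11/2,0); v=(-1,2)
4. t=5/2 → T at (3,5); v=(-1,-2)
5. t=5/2 → B at (1/2,0); v=(-1,2)
6. t=1/2 → L at (0,1); v=(1,2)
7. t=2 → T at (2,5); v=(1,-2)
8. t=5/2 → B at (9/2,0); v=(1,2)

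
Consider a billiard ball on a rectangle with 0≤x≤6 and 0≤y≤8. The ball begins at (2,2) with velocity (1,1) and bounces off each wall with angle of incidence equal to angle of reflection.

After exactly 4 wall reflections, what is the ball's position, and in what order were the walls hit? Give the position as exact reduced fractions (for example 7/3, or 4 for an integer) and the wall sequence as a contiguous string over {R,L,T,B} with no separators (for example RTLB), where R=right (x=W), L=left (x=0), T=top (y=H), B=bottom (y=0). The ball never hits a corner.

1. t=4 → R at (6,6); v=(-1,1)
2. t=2 → T at (4,8); v=(-1,-1)
3. t=4 → L at (0,4); v=(1,-1)
4. t=4 → B at (4,0); v=(1,1)

Final position: (4,0)
Wall sequence: RTLB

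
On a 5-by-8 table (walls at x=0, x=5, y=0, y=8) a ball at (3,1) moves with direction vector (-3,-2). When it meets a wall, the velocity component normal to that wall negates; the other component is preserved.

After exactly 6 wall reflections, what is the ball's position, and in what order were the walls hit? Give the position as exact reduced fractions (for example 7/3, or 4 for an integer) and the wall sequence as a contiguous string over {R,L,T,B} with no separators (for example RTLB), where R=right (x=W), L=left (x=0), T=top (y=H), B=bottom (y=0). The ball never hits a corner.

1. t=1/2 → B at (3/2,0); v=(-3,2)
2. t=1/2 → L at (0,1); v=(3,2)
3. t=5/3 → R at (5,13/3); v=(-3,2)
4. t=5/3 → L at (0,23/3); v=(3,2)
5. t=1/6 → T at (1/2,8); v=(3,-2)
6. t=3/2 → R at (5,5); v=(-3,-2)

Final position: (5,5)
Wall sequence: BLRLTR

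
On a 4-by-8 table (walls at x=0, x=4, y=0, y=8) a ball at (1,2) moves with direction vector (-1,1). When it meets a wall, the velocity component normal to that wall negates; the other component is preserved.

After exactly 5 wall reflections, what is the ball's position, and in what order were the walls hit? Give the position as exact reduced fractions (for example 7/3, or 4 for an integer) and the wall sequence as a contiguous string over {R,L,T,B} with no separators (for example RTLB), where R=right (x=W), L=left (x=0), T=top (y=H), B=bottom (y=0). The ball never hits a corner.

Final position: (4,1)
Wall sequence: LRTLR

1. t=1 → L at (0,3); v=(1,1)
2. t=4 → R at (4,7); v=(-1,1)
3. t=1 → T at (3,8); v=(-1,-1)
4. t=3 → L at (0,5); v=(1,-1)
5. t=4 → R at (4,1); v=(-1,-1)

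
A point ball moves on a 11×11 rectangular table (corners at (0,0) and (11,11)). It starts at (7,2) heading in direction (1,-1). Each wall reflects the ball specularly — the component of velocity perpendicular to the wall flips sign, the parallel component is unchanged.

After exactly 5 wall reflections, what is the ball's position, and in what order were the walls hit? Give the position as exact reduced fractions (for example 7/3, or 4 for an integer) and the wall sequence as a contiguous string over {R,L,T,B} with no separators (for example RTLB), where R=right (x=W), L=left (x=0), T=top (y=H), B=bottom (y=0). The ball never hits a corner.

1. t=2 → B at (9,0); v=(1,1)
2. t=2 → R at (11,2); v=(-1,1)
3. t=9 → T at (2,11); v=(-1,-1)
4. t=2 → L at (0,9); v=(1,-1)
5. t=9 → B at (9,0); v=(1,1)

Final position: (9,0)
Wall sequence: BRTLB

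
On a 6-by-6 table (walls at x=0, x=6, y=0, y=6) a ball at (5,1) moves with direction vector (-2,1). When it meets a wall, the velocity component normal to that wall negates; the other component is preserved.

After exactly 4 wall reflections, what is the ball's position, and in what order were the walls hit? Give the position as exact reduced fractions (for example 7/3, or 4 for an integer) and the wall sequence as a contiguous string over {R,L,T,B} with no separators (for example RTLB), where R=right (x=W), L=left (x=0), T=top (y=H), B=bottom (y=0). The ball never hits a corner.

Final position: (0,5/2)
Wall sequence: LTRL

1. t=5/2 → L at (0,7/2); v=(2,1)
2. t=5/2 → T at (5,6); v=(2,-1)
3. t=1/2 → R at (6,11/2); v=(-2,-1)
4. t=3 → L at (0,5/2); v=(2,-1)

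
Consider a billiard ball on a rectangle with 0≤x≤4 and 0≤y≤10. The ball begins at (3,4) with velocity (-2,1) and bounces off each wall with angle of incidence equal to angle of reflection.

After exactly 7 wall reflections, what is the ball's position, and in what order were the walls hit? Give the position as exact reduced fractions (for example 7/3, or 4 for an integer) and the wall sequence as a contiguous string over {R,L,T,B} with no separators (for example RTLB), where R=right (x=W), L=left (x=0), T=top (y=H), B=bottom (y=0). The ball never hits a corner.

1. t=3/2 → L at (0,11/2); v=(2,1)
2. t=2 → R at (4,15/2); v=(-2,1)
3. t=2 → L at (0,19/2); v=(2,1)
4. t=1/2 → T at (1,10); v=(2,-1)
5. t=3/2 → R at (4,17/2); v=(-2,-1)
6. t=2 → L at (0,13/2); v=(2,-1)
7. t=2 → R at (4,9/2); v=(-2,-1)

Final position: (4,9/2)
Wall sequence: LRLTRLR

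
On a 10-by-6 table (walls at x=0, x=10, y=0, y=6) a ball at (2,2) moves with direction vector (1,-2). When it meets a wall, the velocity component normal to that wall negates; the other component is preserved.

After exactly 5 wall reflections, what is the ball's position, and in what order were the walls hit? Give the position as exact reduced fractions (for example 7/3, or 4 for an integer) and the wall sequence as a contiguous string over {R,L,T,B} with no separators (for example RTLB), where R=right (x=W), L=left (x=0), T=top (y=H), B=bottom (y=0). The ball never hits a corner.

Final position: (8,6)
Wall sequence: BTBRT

1. t=1 → B at (3,0); v=(1,2)
2. t=3 → T at (6,6); v=(1,-2)
3. t=3 → B at (9,0); v=(1,2)
4. t=1 → R at (10,2); v=(-1,2)
5. t=2 → T at (8,6); v=(-1,-2)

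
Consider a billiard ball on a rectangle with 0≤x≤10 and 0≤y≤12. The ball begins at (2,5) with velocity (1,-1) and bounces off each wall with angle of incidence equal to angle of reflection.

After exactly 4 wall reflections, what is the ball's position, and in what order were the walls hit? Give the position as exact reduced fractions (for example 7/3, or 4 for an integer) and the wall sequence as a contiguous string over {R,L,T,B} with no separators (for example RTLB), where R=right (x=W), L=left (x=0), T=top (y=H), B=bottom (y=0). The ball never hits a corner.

Final position: (0,11)
Wall sequence: BRTL

1. t=5 → B at (7,0); v=(1,1)
2. t=3 → R at (10,3); v=(-1,1)
3. t=9 → T at (1,12); v=(-1,-1)
4. t=1 → L at (0,11); v=(1,-1)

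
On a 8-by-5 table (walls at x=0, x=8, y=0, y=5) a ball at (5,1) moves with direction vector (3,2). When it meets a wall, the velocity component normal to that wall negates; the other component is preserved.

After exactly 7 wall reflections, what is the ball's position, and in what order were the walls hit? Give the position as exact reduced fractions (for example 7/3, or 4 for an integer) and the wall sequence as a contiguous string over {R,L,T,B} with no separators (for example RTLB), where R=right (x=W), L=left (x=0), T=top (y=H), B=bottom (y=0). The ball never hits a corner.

Final position: (0,1)
Wall sequence: RTLBRTL

1. t=1 → R at (8,3); v=(-3,2)
2. t=1 → T at (5,5); v=(-3,-2)
3. t=5/3 → L at (0,5/3); v=(3,-2)
4. t=5/6 → B at (5/2,0); v=(3,2)
5. t=11/6 → R at (8,11/3); v=(-3,2)
6. t=2/3 → T at (6,5); v=(-3,-2)
7. t=2 → L at (0,1); v=(3,-2)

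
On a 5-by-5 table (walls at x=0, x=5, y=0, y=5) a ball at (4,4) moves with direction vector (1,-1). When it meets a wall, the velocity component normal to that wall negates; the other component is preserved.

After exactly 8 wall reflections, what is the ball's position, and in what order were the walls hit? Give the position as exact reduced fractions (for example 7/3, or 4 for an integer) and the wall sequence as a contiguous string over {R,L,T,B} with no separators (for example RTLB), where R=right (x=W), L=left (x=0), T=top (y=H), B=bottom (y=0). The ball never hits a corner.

Final position: (3,5)
Wall sequence: RBLTRBLT

1. t=1 → R at (5,3); v=(-1,-1)
2. t=3 → B at (2,0); v=(-1,1)
3. t=2 → L at (0,2); v=(1,1)
4. t=3 → T at (3,5); v=(1,-1)
5. t=2 → R at (5,3); v=(-1,-1)
6. t=3 → B at (2,0); v=(-1,1)
7. t=2 → L at (0,2); v=(1,1)
8. t=3 → T at (3,5); v=(1,-1)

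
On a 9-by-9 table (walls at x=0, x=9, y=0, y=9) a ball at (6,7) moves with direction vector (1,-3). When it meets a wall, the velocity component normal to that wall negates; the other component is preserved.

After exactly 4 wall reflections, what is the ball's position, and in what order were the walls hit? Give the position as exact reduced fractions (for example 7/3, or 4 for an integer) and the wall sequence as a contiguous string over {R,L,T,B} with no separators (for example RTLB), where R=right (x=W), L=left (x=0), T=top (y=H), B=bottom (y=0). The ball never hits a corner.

Final position: (11/3,0)
Wall sequence: BRTB

1. t=7/3 → B at (25/3,0); v=(1,3)
2. t=2/3 → R at (9,2); v=(-1,3)
3. t=7/3 → T at (20/3,9); v=(-1,-3)
4. t=3 → B at (11/3,0); v=(-1,3)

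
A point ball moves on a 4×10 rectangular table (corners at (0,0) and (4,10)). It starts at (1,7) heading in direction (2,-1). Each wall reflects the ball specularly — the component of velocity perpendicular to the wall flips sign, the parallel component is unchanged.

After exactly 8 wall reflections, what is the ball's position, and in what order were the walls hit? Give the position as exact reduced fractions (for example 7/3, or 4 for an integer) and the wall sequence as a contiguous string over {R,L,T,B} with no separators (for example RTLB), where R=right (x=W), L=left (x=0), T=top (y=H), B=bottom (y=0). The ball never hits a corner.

1. t=3/2 → R at (4,11/2); v=(-2,-1)
2. t=2 → L at (0,7/2); v=(2,-1)
3. t=2 → R at (4,3/2); v=(-2,-1)
4. t=3/2 → B at (1,0); v=(-2,1)
5. t=1/2 → L at (0,1/2); v=(2,1)
6. t=2 → R at (4,5/2); v=(-2,1)
7. t=2 → L at (0,9/2); v=(2,1)
8. t=2 → R at (4,13/2); v=(-2,1)

Final position: (4,13/2)
Wall sequence: RLRBLRLR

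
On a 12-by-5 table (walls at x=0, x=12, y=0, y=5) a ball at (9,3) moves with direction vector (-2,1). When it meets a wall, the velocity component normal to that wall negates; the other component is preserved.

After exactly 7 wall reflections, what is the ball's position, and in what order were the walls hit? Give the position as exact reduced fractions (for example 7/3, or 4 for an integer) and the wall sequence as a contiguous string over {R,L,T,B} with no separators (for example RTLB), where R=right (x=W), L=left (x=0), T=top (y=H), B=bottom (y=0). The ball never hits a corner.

Final position: (1,0)
Wall sequence: TLBRTLB

1. t=2 → T at (5,5); v=(-2,-1)
2. t=5/2 → L at (0,5/2); v=(2,-1)
3. t=5/2 → B at (5,0); v=(2,1)
4. t=7/2 → R at (12,7/2); v=(-2,1)
5. t=3/2 → T at (9,5); v=(-2,-1)
6. t=9/2 → L at (0,1/2); v=(2,-1)
7. t=1/2 → B at (1,0); v=(2,1)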